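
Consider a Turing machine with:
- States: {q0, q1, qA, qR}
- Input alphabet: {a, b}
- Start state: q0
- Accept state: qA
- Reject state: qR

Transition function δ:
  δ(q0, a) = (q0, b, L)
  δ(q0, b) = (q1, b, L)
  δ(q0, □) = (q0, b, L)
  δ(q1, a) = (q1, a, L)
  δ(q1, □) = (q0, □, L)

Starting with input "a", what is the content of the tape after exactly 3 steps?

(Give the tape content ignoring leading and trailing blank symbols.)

Execution trace:
Initial: [q0]a
Step 1: δ(q0, a) = (q0, b, L) → [q0]□b
Step 2: δ(q0, □) = (q0, b, L) → [q0]□bb
Step 3: δ(q0, □) = (q0, b, L) → [q0]□bbb

After 3 steps, the tape (ignoring leading/trailing blanks) is: bbb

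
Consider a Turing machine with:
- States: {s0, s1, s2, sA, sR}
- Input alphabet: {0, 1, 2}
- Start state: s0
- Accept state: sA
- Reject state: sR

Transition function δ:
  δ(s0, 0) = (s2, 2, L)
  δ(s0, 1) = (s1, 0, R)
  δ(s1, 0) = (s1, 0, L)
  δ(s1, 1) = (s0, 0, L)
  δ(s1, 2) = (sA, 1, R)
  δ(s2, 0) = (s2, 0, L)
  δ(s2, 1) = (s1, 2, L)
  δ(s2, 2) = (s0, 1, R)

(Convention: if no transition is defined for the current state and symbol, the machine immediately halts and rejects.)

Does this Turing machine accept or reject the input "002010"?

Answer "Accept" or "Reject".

Execution trace:
Initial: [s0]002010
Step 1: δ(s0, 0) = (s2, 2, L) → [s2]□202010

No transition is defined for δ(s2, □). By convention the machine halts and rejects.

Answer: Reject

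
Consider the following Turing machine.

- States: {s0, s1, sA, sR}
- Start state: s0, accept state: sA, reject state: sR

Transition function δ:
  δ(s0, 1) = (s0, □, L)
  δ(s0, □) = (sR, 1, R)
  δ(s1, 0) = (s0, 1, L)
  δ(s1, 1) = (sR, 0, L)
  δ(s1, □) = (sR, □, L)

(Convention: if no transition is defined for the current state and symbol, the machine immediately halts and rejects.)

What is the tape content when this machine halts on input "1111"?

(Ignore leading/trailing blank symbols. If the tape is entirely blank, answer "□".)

Execution trace:
Initial: [s0]1111
Step 1: δ(s0, 1) = (s0, □, L) → [s0]□□111
Step 2: δ(s0, □) = (sR, 1, R) → 1[sR]□111

The machine reaches the reject state sR and halts.

Final tape (ignoring leading/trailing blanks): 1□111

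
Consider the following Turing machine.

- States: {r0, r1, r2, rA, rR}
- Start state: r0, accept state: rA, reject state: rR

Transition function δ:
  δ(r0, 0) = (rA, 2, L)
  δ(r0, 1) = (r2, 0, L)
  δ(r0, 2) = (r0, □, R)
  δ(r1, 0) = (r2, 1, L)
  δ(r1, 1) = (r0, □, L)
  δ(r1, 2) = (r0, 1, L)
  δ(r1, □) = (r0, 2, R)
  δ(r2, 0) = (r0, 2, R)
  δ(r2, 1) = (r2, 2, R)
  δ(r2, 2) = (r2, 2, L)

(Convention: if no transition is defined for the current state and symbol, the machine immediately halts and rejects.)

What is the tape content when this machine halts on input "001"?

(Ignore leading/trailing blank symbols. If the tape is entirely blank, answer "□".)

Execution trace:
Initial: [r0]001
Step 1: δ(r0, 0) = (rA, 2, L) → [rA]□201

The machine reaches the accept state rA and halts.

Final tape (ignoring leading/trailing blanks): 201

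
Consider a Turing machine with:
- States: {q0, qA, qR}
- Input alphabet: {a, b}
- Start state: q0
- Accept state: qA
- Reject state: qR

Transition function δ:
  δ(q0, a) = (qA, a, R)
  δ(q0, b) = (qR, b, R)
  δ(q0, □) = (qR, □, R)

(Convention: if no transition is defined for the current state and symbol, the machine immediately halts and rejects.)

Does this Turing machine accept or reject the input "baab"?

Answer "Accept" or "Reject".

Execution trace:
Initial: [q0]baab
Step 1: δ(q0, b) = (qR, b, R) → b[qR]aab

The machine reaches the reject state qR and halts.

Answer: Reject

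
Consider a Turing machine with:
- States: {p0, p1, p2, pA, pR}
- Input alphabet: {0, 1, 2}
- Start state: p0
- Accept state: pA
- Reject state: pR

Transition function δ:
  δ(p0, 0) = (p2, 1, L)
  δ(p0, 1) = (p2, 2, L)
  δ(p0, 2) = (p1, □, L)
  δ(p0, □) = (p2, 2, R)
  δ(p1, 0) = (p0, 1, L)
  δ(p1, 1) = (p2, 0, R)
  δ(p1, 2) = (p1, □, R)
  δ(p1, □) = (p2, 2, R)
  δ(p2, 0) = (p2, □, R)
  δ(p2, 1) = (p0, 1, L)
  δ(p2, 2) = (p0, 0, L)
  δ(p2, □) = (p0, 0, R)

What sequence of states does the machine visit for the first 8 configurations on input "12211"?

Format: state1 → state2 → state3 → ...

Execution trace:
Initial: [p0]12211
Step 1: δ(p0, 1) = (p2, 2, L) → [p2]□22211
Step 2: δ(p2, □) = (p0, 0, R) → 0[p0]22211
Step 3: δ(p0, 2) = (p1, □, L) → [p1]0□2211
Step 4: δ(p1, 0) = (p0, 1, L) → [p0]□1□2211
Step 5: δ(p0, □) = (p2, 2, R) → 2[p2]1□2211
Step 6: δ(p2, 1) = (p0, 1, L) → [p0]21□2211
Step 7: δ(p0, 2) = (p1, □, L) → [p1]□□1□2211

State sequence: p0 → p2 → p0 → p1 → p0 → p2 → p0 → p1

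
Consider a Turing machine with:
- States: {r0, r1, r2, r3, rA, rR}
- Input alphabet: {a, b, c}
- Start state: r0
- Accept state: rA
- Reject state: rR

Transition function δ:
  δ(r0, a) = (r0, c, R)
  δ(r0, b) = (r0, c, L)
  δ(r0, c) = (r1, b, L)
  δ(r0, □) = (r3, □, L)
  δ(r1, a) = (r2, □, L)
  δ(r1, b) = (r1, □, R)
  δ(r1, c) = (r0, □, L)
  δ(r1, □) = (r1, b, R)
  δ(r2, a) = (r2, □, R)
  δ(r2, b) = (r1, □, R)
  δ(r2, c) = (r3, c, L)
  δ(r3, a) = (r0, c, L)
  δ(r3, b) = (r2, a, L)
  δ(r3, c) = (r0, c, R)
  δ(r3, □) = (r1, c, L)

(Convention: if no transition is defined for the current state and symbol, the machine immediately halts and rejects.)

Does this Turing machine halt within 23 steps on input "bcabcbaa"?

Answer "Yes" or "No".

Execution trace:
Initial: [r0]bcabcbaa
Step 1: δ(r0, b) = (r0, c, L) → [r0]□ccabcbaa
Step 2: δ(r0, □) = (r3, □, L) → [r3]□□ccabcbaa
Step 3: δ(r3, □) = (r1, c, L) → [r1]□c□ccabcbaa
Step 4: δ(r1, □) = (r1, b, R) → b[r1]c□ccabcbaa
Step 5: δ(r1, c) = (r0, □, L) → [r0]b□□ccabcbaa
Step 6: δ(r0, b) = (r0, c, L) → [r0]□c□□ccabcbaa
Step 7: δ(r0, □) = (r3, □, L) → [r3]□□c□□ccabcbaa
Step 8: δ(r3, □) = (r1, c, L) → [r1]□c□c□□ccabcbaa
Step 9: δ(r1, □) = (r1, b, R) → b[r1]c□c□□ccabcbaa
Step 10: δ(r1, c) = (r0, □, L) → [r0]b□□c□□ccabcbaa
Step 11: δ(r0, b) = (r0, c, L) → [r0]□c□□c□□ccabcbaa
Step 12: δ(r0, □) = (r3, □, L) → [r3]□□c□□c□□ccabcbaa
Step 13: δ(r3, □) = (r1, c, L) → [r1]□c□c□□c□□ccabcbaa
Step 14: δ(r1, □) = (r1, b, R) → b[r1]c□c□□c□□ccabcbaa
Step 15: δ(r1, c) = (r0, □, L) → [r0]b□□c□□c□□ccabcbaa
Step 16: δ(r0, b) = (r0, c, L) → [r0]□c□□c□□c□□ccabcbaa
Step 17: δ(r0, □) = (r3, □, L) → [r3]□□c□□c□□c□□ccabcbaa
Step 18: δ(r3, □) = (r1, c, L) → [r1]□c□c□□c□□c□□ccabcbaa
Step 19: δ(r1, □) = (r1, b, R) → b[r1]c□c□□c□□c□□ccabcbaa
Step 20: δ(r1, c) = (r0, □, L) → [r0]b□□c□□c□□c□□ccabcbaa
Step 21: δ(r0, b) = (r0, c, L) → [r0]□c□□c□□c□□c□□ccabcbaa
Step 22: δ(r0, □) = (r3, □, L) → [r3]□□c□□c□□c□□c□□ccabcbaa
Step 23: δ(r3, □) = (r1, c, L) → [r1]□c□c□□c□□c□□c□□ccabcbaa

The machine has not reached a halting state after 23 steps.
The machine did not halt within the 23-step bound.

Answer: No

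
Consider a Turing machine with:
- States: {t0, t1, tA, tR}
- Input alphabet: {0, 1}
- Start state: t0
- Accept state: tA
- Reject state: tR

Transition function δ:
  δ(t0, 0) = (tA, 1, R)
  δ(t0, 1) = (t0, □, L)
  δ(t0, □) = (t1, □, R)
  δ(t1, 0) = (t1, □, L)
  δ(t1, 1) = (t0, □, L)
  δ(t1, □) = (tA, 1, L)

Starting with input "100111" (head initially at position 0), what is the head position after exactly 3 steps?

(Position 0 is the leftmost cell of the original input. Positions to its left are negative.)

Execution trace (head position shown):
Step 0: [t0]100111  (head at position 0)
Step 1: move left → [t0]□□00111  (head at position -1)
Step 2: move right → □[t1]□00111  (head at position 0)
Step 3: move left → [tA]□100111  (head at position -1)

After 3 steps, the head is at position -1.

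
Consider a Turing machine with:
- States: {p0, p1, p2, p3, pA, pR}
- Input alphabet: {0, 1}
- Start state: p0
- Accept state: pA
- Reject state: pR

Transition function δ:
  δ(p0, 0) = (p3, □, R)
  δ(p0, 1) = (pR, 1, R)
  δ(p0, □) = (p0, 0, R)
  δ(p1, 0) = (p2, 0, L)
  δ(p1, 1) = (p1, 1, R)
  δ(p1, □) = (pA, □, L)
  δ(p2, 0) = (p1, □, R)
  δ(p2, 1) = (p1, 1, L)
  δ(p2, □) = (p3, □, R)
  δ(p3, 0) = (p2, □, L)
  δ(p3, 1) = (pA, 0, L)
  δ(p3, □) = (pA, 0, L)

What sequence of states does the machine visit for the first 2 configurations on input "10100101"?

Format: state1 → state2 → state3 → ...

Execution trace:
Initial: [p0]10100101
Step 1: δ(p0, 1) = (pR, 1, R) → 1[pR]0100101

The machine reaches the reject state pR and halts.

State sequence: p0 → pR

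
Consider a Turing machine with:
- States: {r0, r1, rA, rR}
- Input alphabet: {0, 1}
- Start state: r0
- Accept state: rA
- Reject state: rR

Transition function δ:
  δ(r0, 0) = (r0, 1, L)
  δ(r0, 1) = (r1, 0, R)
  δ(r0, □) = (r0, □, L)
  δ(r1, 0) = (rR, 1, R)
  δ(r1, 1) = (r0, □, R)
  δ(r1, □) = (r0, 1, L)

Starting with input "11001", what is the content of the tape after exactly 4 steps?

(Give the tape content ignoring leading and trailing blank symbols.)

Execution trace:
Initial: [r0]11001
Step 1: δ(r0, 1) = (r1, 0, R) → 0[r1]1001
Step 2: δ(r1, 1) = (r0, □, R) → 0□[r0]001
Step 3: δ(r0, 0) = (r0, 1, L) → 0[r0]□101
Step 4: δ(r0, □) = (r0, □, L) → [r0]0□101

After 4 steps, the tape (ignoring leading/trailing blanks) is: 0□101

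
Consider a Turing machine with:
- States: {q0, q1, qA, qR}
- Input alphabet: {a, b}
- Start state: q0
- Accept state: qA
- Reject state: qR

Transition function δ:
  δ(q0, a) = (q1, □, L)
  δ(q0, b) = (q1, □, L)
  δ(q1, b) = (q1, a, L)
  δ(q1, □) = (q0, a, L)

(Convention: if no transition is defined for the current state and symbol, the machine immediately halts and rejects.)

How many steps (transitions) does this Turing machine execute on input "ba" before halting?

Execution trace:
Initial: [q0]ba
Step 1: δ(q0, b) = (q1, □, L) → [q1]□□a
Step 2: δ(q1, □) = (q0, a, L) → [q0]□a□a

No transition is defined for δ(q0, □). By convention the machine halts and rejects.

The machine executed 2 steps before halting.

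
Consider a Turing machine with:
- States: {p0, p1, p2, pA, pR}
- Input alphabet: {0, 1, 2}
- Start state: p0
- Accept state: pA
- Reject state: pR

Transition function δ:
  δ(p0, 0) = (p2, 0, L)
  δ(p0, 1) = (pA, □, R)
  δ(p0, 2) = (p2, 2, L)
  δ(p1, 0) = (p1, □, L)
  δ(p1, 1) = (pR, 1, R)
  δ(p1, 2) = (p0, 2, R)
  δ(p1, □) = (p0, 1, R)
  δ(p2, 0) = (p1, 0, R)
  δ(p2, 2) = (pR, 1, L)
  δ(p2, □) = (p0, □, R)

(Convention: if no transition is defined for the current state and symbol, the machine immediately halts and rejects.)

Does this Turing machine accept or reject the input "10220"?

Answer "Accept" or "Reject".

Execution trace:
Initial: [p0]10220
Step 1: δ(p0, 1) = (pA, □, R) → □[pA]0220

The machine reaches the accept state pA and halts.

Answer: Accept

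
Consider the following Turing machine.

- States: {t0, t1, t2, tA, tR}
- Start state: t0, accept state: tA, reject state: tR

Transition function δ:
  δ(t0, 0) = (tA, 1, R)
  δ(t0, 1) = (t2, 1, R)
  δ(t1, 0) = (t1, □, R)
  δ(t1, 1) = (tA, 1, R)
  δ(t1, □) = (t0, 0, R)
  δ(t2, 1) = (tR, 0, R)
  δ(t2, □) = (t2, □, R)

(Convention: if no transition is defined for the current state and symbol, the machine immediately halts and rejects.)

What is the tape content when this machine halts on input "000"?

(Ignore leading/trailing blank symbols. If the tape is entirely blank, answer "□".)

Execution trace:
Initial: [t0]000
Step 1: δ(t0, 0) = (tA, 1, R) → 1[tA]00

The machine reaches the accept state tA and halts.

Final tape (ignoring leading/trailing blanks): 100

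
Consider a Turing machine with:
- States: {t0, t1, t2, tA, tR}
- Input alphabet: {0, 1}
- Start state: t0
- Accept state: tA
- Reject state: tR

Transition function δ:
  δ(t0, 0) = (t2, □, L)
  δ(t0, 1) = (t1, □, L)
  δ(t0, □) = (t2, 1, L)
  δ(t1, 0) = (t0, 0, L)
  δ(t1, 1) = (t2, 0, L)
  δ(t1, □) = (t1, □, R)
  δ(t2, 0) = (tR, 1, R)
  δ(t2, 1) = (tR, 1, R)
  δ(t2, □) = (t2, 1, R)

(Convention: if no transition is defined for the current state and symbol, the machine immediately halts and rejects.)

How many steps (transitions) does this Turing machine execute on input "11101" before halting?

Execution trace:
Initial: [t0]11101
Step 1: δ(t0, 1) = (t1, □, L) → [t1]□□1101
Step 2: δ(t1, □) = (t1, □, R) → □[t1]□1101
Step 3: δ(t1, □) = (t1, □, R) → □□[t1]1101
Step 4: δ(t1, 1) = (t2, 0, L) → □[t2]□0101
Step 5: δ(t2, □) = (t2, 1, R) → □1[t2]0101
Step 6: δ(t2, 0) = (tR, 1, R) → □11[tR]101

The machine reaches the reject state tR and halts.

The machine executed 6 steps before halting.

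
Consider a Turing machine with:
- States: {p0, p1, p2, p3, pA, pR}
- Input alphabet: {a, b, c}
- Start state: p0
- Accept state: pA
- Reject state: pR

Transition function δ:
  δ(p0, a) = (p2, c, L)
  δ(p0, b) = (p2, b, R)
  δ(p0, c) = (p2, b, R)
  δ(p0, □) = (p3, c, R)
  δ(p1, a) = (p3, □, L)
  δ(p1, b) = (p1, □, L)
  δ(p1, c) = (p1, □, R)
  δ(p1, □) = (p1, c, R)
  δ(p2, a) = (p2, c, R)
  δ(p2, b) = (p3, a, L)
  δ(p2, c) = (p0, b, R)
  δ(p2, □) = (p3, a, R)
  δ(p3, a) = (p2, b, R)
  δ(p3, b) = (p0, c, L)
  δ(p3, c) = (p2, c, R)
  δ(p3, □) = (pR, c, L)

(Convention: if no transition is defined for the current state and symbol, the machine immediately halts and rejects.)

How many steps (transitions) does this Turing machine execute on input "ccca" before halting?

Execution trace:
Initial: [p0]ccca
Step 1: δ(p0, c) = (p2, b, R) → b[p2]cca
Step 2: δ(p2, c) = (p0, b, R) → bb[p0]ca
Step 3: δ(p0, c) = (p2, b, R) → bbb[p2]a
Step 4: δ(p2, a) = (p2, c, R) → bbbc[p2]□
Step 5: δ(p2, □) = (p3, a, R) → bbbca[p3]□
Step 6: δ(p3, □) = (pR, c, L) → bbbc[pR]ac

The machine reaches the reject state pR and halts.

The machine executed 6 steps before halting.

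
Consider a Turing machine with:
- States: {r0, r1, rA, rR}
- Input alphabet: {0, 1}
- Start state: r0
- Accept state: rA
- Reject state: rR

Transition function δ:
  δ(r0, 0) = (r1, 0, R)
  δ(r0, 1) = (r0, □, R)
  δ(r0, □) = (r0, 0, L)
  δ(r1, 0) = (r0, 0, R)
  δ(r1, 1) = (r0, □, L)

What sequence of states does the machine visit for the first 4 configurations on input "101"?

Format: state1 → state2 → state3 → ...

Execution trace:
Initial: [r0]101
Step 1: δ(r0, 1) = (r0, □, R) → □[r0]01
Step 2: δ(r0, 0) = (r1, 0, R) → □0[r1]1
Step 3: δ(r1, 1) = (r0, □, L) → □[r0]0□

State sequence: r0 → r0 → r1 → r0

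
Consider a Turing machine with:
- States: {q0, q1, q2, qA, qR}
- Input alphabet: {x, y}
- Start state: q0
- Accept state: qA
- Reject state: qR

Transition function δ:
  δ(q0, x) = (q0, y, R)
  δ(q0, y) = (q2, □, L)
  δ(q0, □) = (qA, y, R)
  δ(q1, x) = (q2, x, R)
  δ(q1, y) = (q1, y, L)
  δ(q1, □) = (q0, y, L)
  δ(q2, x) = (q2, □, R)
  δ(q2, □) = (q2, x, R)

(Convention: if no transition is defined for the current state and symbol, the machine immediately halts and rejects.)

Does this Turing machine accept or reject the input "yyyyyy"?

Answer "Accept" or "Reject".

Execution trace:
Initial: [q0]yyyyyy
Step 1: δ(q0, y) = (q2, □, L) → [q2]□□yyyyy
Step 2: δ(q2, □) = (q2, x, R) → x[q2]□yyyyy
Step 3: δ(q2, □) = (q2, x, R) → xx[q2]yyyyy

No transition is defined for δ(q2, y). By convention the machine halts and rejects.

Answer: Reject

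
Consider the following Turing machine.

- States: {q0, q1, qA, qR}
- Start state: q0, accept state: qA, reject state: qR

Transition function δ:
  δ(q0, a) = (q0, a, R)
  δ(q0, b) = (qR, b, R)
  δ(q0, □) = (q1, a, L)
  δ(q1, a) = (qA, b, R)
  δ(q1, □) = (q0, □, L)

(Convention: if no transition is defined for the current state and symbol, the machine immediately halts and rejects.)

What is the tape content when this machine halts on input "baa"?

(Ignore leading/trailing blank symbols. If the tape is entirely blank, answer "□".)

Execution trace:
Initial: [q0]baa
Step 1: δ(q0, b) = (qR, b, R) → b[qR]aa

The machine reaches the reject state qR and halts.

Final tape (ignoring leading/trailing blanks): baa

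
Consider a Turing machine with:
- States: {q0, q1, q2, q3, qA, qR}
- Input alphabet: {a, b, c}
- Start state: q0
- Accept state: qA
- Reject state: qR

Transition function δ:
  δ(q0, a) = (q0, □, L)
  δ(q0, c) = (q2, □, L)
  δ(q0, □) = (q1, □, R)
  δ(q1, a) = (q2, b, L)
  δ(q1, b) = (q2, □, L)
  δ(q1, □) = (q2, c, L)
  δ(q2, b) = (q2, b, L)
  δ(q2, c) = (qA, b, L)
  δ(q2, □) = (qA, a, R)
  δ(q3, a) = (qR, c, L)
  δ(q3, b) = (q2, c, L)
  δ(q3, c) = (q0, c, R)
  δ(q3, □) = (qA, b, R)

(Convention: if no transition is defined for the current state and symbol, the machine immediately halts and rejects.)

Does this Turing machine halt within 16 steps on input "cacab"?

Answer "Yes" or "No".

Execution trace:
Initial: [q0]cacab
Step 1: δ(q0, c) = (q2, □, L) → [q2]□□acab
Step 2: δ(q2, □) = (qA, a, R) → a[qA]□acab

The machine reaches the accept state qA and halts.
The machine halted after 2 steps (within the 16-step bound).

Answer: Yes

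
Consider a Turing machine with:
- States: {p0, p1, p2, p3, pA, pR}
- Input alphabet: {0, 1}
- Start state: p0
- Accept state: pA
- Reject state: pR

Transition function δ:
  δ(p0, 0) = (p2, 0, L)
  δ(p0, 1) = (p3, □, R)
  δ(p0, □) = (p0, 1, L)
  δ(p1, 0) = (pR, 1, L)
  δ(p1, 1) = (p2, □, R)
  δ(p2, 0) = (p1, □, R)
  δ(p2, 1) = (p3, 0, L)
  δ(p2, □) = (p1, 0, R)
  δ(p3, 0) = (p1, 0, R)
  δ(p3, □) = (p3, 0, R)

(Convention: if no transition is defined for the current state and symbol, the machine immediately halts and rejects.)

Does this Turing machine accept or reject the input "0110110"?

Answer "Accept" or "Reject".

Execution trace:
Initial: [p0]0110110
Step 1: δ(p0, 0) = (p2, 0, L) → [p2]□0110110
Step 2: δ(p2, □) = (p1, 0, R) → 0[p1]0110110
Step 3: δ(p1, 0) = (pR, 1, L) → [pR]01110110

The machine reaches the reject state pR and halts.

Answer: Reject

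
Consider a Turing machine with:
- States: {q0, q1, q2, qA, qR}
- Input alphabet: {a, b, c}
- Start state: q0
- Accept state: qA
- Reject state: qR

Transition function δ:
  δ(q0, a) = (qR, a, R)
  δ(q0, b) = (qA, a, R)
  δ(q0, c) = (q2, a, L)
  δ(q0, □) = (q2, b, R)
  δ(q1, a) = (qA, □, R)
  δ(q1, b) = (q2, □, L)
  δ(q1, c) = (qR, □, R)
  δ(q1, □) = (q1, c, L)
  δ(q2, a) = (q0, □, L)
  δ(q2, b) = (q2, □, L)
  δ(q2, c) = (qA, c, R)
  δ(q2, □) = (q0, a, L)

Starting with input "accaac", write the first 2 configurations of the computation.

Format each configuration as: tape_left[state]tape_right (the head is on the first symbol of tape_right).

Transitions applied:
Step 1: δ(q0, a) = (qR, a, R)

The first 2 configurations are:
[q0]accaac ⊢ a[qR]ccaac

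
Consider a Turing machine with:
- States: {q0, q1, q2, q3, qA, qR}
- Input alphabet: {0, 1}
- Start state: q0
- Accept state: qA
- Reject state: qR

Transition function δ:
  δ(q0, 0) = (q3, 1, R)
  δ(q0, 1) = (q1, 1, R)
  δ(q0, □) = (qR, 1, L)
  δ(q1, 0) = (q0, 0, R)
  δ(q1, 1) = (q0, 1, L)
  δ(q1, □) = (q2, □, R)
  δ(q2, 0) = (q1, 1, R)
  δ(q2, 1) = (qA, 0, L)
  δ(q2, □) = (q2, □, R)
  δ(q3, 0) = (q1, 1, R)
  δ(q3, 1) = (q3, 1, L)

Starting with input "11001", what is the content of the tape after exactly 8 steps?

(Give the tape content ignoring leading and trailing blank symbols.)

Execution trace:
Initial: [q0]11001
Step 1: δ(q0, 1) = (q1, 1, R) → 1[q1]1001
Step 2: δ(q1, 1) = (q0, 1, L) → [q0]11001
Step 3: δ(q0, 1) = (q1, 1, R) → 1[q1]1001
Step 4: δ(q1, 1) = (q0, 1, L) → [q0]11001
Step 5: δ(q0, 1) = (q1, 1, R) → 1[q1]1001
Step 6: δ(q1, 1) = (q0, 1, L) → [q0]11001
Step 7: δ(q0, 1) = (q1, 1, R) → 1[q1]1001
Step 8: δ(q1, 1) = (q0, 1, L) → [q0]11001

After 8 steps, the tape (ignoring leading/trailing blanks) is: 11001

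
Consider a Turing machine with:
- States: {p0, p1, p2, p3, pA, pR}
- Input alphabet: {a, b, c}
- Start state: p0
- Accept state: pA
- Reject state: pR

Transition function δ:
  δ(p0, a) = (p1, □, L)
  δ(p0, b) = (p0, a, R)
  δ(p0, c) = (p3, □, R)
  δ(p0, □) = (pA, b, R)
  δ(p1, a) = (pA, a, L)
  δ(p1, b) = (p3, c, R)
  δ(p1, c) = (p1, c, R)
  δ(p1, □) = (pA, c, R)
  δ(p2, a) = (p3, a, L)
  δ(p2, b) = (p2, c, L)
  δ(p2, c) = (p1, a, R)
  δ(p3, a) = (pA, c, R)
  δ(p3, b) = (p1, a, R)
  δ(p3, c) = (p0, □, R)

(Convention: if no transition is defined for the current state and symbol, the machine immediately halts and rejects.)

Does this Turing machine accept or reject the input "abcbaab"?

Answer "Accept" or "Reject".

Execution trace:
Initial: [p0]abcbaab
Step 1: δ(p0, a) = (p1, □, L) → [p1]□□bcbaab
Step 2: δ(p1, □) = (pA, c, R) → c[pA]□bcbaab

The machine reaches the accept state pA and halts.

Answer: Accept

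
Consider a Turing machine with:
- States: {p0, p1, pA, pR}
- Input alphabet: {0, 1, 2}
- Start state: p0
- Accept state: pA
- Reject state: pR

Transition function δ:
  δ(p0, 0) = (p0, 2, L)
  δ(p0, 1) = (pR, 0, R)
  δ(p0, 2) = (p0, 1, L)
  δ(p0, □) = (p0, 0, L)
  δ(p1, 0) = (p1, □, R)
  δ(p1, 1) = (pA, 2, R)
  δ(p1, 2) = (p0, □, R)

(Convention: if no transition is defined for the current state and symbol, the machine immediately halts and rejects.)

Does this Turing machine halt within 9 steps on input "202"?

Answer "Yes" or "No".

Execution trace:
Initial: [p0]202
Step 1: δ(p0, 2) = (p0, 1, L) → [p0]□102
Step 2: δ(p0, □) = (p0, 0, L) → [p0]□0102
Step 3: δ(p0, □) = (p0, 0, L) → [p0]□00102
Step 4: δ(p0, □) = (p0, 0, L) → [p0]□000102
Step 5: δ(p0, □) = (p0, 0, L) → [p0]□0000102
Step 6: δ(p0, □) = (p0, 0, L) → [p0]□00000102
Step 7: δ(p0, □) = (p0, 0, L) → [p0]□000000102
Step 8: δ(p0, □) = (p0, 0, L) → [p0]□0000000102
Step 9: δ(p0, □) = (p0, 0, L) → [p0]□00000000102

The machine has not reached a halting state after 9 steps.
The machine did not halt within the 9-step bound.

Answer: No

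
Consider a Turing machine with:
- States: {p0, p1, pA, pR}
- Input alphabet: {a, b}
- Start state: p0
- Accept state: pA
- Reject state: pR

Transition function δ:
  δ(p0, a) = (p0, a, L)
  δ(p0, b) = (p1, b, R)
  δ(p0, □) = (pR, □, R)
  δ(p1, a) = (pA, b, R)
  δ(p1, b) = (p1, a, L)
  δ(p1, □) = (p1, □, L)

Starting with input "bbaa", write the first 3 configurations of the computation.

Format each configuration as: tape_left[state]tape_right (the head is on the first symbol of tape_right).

Transitions applied:
Step 1: δ(p0, b) = (p1, b, R)
Step 2: δ(p1, b) = (p1, a, L)

The first 3 configurations are:
[p0]bbaa ⊢ b[p1]baa ⊢ [p1]baaa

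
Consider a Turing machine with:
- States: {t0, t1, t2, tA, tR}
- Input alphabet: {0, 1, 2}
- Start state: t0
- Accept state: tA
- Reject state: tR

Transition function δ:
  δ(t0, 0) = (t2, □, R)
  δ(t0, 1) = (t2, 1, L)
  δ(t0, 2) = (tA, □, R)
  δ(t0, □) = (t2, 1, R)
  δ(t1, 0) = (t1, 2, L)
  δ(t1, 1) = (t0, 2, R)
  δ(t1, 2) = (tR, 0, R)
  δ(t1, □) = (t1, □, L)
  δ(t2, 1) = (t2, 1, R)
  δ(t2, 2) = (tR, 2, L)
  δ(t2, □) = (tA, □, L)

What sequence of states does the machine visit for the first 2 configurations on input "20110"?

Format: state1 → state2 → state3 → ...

Execution trace:
Initial: [t0]20110
Step 1: δ(t0, 2) = (tA, □, R) → □[tA]0110

The machine reaches the accept state tA and halts.

State sequence: t0 → tA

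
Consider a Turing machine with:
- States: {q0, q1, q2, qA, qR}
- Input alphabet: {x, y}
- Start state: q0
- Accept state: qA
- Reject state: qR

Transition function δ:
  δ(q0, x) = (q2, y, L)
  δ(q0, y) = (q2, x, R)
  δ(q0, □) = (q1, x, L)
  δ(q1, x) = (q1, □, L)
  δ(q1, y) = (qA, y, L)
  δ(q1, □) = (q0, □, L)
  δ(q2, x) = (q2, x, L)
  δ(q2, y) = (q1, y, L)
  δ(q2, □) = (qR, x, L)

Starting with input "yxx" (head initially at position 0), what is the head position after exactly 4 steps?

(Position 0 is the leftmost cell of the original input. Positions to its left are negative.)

Execution trace (head position shown):
Step 0: [q0]yxx  (head at position 0)
Step 1: move right → x[q2]xx  (head at position 1)
Step 2: move left → [q2]xxx  (head at position 0)
Step 3: move left → [q2]□xxx  (head at position -1)
Step 4: move left → [qR]□xxxx  (head at position -2)

After 4 steps, the head is at position -2.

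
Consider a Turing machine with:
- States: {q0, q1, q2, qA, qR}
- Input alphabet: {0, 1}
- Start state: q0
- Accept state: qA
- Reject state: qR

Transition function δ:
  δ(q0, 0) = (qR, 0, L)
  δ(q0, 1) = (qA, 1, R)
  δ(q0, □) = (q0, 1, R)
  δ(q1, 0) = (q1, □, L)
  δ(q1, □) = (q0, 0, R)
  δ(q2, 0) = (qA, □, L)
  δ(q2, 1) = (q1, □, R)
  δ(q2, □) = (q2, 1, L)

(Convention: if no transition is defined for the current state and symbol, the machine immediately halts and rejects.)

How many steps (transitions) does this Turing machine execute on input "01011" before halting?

Execution trace:
Initial: [q0]01011
Step 1: δ(q0, 0) = (qR, 0, L) → [qR]□01011

The machine reaches the reject state qR and halts.

The machine executed 1 step before halting.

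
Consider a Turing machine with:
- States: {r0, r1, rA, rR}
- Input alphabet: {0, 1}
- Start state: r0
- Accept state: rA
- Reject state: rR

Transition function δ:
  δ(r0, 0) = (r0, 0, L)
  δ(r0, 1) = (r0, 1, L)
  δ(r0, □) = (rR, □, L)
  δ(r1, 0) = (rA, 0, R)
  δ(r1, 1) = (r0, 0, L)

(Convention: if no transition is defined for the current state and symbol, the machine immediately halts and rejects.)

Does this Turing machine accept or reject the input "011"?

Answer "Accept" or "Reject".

Execution trace:
Initial: [r0]011
Step 1: δ(r0, 0) = (r0, 0, L) → [r0]□011
Step 2: δ(r0, □) = (rR, □, L) → [rR]□□011

The machine reaches the reject state rR and halts.

Answer: Reject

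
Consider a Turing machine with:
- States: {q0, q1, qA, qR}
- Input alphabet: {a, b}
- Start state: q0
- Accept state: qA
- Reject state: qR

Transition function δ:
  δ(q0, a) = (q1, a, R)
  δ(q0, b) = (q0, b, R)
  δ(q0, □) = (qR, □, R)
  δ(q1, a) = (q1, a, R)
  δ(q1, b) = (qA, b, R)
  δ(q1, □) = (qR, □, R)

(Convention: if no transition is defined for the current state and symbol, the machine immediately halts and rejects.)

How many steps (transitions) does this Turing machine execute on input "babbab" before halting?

Execution trace:
Initial: [q0]babbab
Step 1: δ(q0, b) = (q0, b, R) → b[q0]abbab
Step 2: δ(q0, a) = (q1, a, R) → ba[q1]bbab
Step 3: δ(q1, b) = (qA, b, R) → bab[qA]bab

The machine reaches the accept state qA and halts.

The machine executed 3 steps before halting.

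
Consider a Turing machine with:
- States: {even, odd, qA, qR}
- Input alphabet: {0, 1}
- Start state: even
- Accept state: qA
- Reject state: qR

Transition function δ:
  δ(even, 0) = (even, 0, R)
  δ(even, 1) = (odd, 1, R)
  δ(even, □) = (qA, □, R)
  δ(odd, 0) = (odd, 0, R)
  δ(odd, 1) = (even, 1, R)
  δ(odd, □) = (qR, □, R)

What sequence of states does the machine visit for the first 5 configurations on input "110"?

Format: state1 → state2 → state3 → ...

Execution trace:
Initial: [even]110
Step 1: δ(even, 1) = (odd, 1, R) → 1[odd]10
Step 2: δ(odd, 1) = (even, 1, R) → 11[even]0
Step 3: δ(even, 0) = (even, 0, R) → 110[even]□
Step 4: δ(even, □) = (qA, □, R) → 110□[qA]□

The machine reaches the accept state qA and halts.

State sequence: even → odd → even → even → qA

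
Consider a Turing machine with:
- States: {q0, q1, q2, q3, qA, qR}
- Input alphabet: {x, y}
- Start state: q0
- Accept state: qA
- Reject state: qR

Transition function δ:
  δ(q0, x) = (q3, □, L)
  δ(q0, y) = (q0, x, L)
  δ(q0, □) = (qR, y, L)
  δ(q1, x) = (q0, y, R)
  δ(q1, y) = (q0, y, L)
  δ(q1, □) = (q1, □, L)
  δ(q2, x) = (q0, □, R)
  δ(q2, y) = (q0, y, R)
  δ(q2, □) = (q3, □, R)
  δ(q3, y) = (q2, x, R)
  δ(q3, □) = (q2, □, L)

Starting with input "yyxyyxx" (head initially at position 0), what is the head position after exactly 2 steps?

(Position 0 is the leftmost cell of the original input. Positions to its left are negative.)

Execution trace (head position shown):
Step 0: [q0]yyxyyxx  (head at position 0)
Step 1: move left → [q0]□xyxyyxx  (head at position -1)
Step 2: move left → [qR]□yxyxyyxx  (head at position -2)

After 2 steps, the head is at position -2.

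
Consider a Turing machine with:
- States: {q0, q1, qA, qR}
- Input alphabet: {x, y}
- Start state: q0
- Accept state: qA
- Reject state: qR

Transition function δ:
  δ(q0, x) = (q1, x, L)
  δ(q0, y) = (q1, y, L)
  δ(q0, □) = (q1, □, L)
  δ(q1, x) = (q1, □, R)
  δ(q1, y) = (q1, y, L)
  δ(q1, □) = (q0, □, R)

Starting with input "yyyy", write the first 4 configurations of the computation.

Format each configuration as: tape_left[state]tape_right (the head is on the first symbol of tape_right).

Transitions applied:
Step 1: δ(q0, y) = (q1, y, L)
Step 2: δ(q1, □) = (q0, □, R)
Step 3: δ(q0, y) = (q1, y, L)

The first 4 configurations are:
[q0]yyyy ⊢ [q1]□yyyy ⊢ □[q0]yyyy ⊢ [q1]□yyyy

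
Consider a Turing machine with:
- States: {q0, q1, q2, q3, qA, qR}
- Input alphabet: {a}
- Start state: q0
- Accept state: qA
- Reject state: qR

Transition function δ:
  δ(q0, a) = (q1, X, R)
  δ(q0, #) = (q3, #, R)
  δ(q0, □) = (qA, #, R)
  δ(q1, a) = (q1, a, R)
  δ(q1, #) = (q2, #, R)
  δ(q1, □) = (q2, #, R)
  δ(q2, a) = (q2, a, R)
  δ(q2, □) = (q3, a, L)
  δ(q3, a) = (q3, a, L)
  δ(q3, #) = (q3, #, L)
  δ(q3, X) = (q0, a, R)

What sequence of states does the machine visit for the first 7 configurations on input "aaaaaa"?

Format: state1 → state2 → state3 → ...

Execution trace:
Initial: [q0]aaaaaa
Step 1: δ(q0, a) = (q1, X, R) → X[q1]aaaaa
Step 2: δ(q1, a) = (q1, a, R) → Xa[q1]aaaa
Step 3: δ(q1, a) = (q1, a, R) → Xaa[q1]aaa
Step 4: δ(q1, a) = (q1, a, R) → Xaaa[q1]aa
Step 5: δ(q1, a) = (q1, a, R) → Xaaaa[q1]a
Step 6: δ(q1, a) = (q1, a, R) → Xaaaaa[q1]□

State sequence: q0 → q1 → q1 → q1 → q1 → q1 → q1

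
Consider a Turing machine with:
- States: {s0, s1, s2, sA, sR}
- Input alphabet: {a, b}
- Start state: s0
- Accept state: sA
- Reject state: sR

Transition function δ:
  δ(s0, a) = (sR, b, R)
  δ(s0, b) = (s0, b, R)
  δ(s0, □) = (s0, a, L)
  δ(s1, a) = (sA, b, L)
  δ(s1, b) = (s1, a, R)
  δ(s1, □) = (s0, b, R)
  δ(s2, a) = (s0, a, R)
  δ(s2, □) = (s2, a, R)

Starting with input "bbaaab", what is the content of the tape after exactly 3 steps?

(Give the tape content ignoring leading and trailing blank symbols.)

Execution trace:
Initial: [s0]bbaaab
Step 1: δ(s0, b) = (s0, b, R) → b[s0]baaab
Step 2: δ(s0, b) = (s0, b, R) → bb[s0]aaab
Step 3: δ(s0, a) = (sR, b, R) → bbb[sR]aab

The machine reaches the reject state sR and halts.

After 3 steps, the tape (ignoring leading/trailing blanks) is: bbbaab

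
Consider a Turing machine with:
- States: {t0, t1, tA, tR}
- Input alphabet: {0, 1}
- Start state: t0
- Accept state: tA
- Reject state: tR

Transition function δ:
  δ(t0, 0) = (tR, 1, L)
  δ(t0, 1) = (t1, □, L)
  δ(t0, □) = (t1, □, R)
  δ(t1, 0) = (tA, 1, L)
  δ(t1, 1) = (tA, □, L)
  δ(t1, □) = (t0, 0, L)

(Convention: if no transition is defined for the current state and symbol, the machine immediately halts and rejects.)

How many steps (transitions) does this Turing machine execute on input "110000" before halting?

Execution trace:
Initial: [t0]110000
Step 1: δ(t0, 1) = (t1, □, L) → [t1]□□10000
Step 2: δ(t1, □) = (t0, 0, L) → [t0]□0□10000
Step 3: δ(t0, □) = (t1, □, R) → □[t1]0□10000
Step 4: δ(t1, 0) = (tA, 1, L) → [tA]□1□10000

The machine reaches the accept state tA and halts.

The machine executed 4 steps before halting.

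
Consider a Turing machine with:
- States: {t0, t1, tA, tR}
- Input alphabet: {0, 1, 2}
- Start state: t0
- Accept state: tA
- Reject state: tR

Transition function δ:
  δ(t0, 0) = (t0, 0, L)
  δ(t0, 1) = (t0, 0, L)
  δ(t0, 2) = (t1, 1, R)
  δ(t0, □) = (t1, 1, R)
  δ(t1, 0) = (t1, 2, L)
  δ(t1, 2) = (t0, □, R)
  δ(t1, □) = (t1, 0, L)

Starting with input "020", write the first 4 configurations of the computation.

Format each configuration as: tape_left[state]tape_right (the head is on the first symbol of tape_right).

Transitions applied:
Step 1: δ(t0, 0) = (t0, 0, L)
Step 2: δ(t0, □) = (t1, 1, R)
Step 3: δ(t1, 0) = (t1, 2, L)

The first 4 configurations are:
[t0]020 ⊢ [t0]□020 ⊢ 1[t1]020 ⊢ [t1]1220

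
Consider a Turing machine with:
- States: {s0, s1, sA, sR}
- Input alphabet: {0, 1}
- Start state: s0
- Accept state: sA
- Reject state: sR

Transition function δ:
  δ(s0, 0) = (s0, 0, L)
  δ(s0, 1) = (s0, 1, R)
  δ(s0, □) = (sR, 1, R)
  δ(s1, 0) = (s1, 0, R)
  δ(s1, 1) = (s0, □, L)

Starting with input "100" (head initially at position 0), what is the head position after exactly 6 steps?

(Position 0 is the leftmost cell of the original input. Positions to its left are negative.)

Execution trace (head position shown):
Step 0: [s0]100  (head at position 0)
Step 1: move right → 1[s0]00  (head at position 1)
Step 2: move left → [s0]100  (head at position 0)
Step 3: move right → 1[s0]00  (head at position 1)
Step 4: move left → [s0]100  (head at position 0)
Step 5: move right → 1[s0]00  (head at position 1)
Step 6: move left → [s0]100  (head at position 0)

After 6 steps, the head is at position 0.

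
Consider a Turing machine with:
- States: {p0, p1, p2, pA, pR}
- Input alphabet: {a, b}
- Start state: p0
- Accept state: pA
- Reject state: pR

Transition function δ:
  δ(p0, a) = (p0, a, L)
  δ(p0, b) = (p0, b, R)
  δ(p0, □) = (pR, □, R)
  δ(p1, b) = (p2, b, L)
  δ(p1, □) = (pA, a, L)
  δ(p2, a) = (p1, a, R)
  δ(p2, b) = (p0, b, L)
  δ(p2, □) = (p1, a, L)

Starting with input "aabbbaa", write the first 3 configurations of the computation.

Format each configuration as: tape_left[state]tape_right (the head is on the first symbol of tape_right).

Transitions applied:
Step 1: δ(p0, a) = (p0, a, L)
Step 2: δ(p0, □) = (pR, □, R)

The first 3 configurations are:
[p0]aabbbaa ⊢ [p0]□aabbbaa ⊢ □[pR]aabbbaa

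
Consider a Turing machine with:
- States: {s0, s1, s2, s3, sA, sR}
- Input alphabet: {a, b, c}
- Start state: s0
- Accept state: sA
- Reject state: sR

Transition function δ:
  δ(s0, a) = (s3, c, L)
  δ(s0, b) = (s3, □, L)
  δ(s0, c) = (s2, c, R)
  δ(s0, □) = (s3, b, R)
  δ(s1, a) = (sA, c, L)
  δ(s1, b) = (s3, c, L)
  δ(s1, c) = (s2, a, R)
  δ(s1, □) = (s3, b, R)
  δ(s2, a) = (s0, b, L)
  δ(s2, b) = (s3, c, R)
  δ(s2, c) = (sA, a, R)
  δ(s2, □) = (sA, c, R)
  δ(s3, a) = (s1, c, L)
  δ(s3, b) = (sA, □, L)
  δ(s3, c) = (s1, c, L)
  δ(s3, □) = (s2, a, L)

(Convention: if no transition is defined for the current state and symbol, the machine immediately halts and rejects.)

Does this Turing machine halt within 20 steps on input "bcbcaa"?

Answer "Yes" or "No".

Execution trace:
Initial: [s0]bcbcaa
Step 1: δ(s0, b) = (s3, □, L) → [s3]□□cbcaa
Step 2: δ(s3, □) = (s2, a, L) → [s2]□a□cbcaa
Step 3: δ(s2, □) = (sA, c, R) → c[sA]a□cbcaa

The machine reaches the accept state sA and halts.
The machine halted after 3 steps (within the 20-step bound).

Answer: Yes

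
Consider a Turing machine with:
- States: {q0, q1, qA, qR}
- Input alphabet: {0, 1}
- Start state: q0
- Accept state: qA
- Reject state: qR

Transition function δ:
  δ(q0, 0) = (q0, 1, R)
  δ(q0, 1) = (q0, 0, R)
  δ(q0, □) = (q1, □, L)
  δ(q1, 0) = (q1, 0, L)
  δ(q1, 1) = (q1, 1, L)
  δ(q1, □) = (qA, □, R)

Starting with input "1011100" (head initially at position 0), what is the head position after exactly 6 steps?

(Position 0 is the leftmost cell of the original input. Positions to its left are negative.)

Execution trace (head position shown):
Step 0: [q0]1011100  (head at position 0)
Step 1: move right → 0[q0]011100  (head at position 1)
Step 2: move right → 01[q0]11100  (head at position 2)
Step 3: move right → 010[q0]1100  (head at position 3)
Step 4: move right → 0100[q0]100  (head at position 4)
Step 5: move right → 01000[q0]00  (head at position 5)
Step 6: move right → 010001[q0]0  (head at position 6)

After 6 steps, the head is at position 6.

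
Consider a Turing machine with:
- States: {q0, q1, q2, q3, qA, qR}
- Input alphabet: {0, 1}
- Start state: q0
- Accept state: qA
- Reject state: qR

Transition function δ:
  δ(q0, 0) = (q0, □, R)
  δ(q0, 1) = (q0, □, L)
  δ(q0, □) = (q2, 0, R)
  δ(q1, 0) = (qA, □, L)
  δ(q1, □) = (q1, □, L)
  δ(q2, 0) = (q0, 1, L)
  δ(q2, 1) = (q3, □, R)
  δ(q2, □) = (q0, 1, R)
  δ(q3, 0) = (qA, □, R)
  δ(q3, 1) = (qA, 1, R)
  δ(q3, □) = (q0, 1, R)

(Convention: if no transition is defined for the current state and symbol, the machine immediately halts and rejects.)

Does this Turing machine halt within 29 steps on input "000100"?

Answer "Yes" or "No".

Execution trace:
Initial: [q0]000100
Step 1: δ(q0, 0) = (q0, □, R) → □[q0]00100
Step 2: δ(q0, 0) = (q0, □, R) → □□[q0]0100
Step 3: δ(q0, 0) = (q0, □, R) → □□□[q0]100
Step 4: δ(q0, 1) = (q0, □, L) → □□[q0]□□00
Step 5: δ(q0, □) = (q2, 0, R) → □□0[q2]□00
Step 6: δ(q2, □) = (q0, 1, R) → □□01[q0]00
Step 7: δ(q0, 0) = (q0, □, R) → □□01□[q0]0
Step 8: δ(q0, 0) = (q0, □, R) → □□01□□[q0]□
Step 9: δ(q0, □) = (q2, 0, R) → □□01□□0[q2]□
Step 10: δ(q2, □) = (q0, 1, R) → □□01□□01[q0]□
Step 11: δ(q0, □) = (q2, 0, R) → □□01□□010[q2]□
Step 12: δ(q2, □) = (q0, 1, R) → □□01□□0101[q0]□
Step 13: δ(q0, □) = (q2, 0, R) → □□01□□01010[q2]□
Step 14: δ(q2, □) = (q0, 1, R) → □□01□□010101[q0]□
Step 15: δ(q0, □) = (q2, 0, R) → □□01□□0101010[q2]□
Step 16: δ(q2, □) = (q0, 1, R) → □□01□□01010101[q0]□
Step 17: δ(q0, □) = (q2, 0, R) → □□01□□010101010[q2]□
Step 18: δ(q2, □) = (q0, 1, R) → □□01□□0101010101[q0]□
Step 19: δ(q0, □) = (q2, 0, R) → □□01□□01010101010[q2]□
Step 20: δ(q2, □) = (q0, 1, R) → □□01□□010101010101[q0]□
Step 21: δ(q0, □) = (q2, 0, R) → □□01□□0101010101010[q2]□
Step 22: δ(q2, □) = (q0, 1, R) → □□01□□01010101010101[q0]□
Step 23: δ(q0, □) = (q2, 0, R) → □□01□□010101010101010[q2]□
Step 24: δ(q2, □) = (q0, 1, R) → □□01□□0101010101010101[q0]□
Step 25: δ(q0, □) = (q2, 0, R) → □□01□□01010101010101010[q2]□
Step 26: δ(q2, □) = (q0, 1, R) → □□01□□010101010101010101[q0]□
Step 27: δ(q0, □) = (q2, 0, R) → □□01□□0101010101010101010[q2]□
Step 28: δ(q2, □) = (q0, 1, R) → □□01□□01010101010101010101[q0]□
Step 29: δ(q0, □) = (q2, 0, R) → □□01□□010101010101010101010[q2]□

The machine has not reached a halting state after 29 steps.
The machine did not halt within the 29-step bound.

Answer: No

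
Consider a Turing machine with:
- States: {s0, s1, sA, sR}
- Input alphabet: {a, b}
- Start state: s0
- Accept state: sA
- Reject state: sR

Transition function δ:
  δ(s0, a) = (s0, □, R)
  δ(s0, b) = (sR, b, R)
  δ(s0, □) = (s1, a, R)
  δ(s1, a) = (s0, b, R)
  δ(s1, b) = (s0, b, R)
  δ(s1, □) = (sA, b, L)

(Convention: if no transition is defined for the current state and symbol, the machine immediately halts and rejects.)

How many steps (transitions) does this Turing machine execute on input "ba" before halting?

Execution trace:
Initial: [s0]ba
Step 1: δ(s0, b) = (sR, b, R) → b[sR]a

The machine reaches the reject state sR and halts.

The machine executed 1 step before halting.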